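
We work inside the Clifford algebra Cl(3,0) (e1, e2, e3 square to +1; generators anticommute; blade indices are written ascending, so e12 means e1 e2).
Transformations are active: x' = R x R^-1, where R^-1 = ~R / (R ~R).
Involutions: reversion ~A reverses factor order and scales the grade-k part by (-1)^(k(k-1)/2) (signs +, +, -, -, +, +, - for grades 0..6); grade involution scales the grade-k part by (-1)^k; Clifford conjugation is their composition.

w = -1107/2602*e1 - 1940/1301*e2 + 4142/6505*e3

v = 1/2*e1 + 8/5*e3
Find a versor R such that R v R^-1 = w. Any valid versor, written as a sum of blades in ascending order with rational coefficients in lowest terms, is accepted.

Equal squares first: v^2 = w^2 = 281/100. Then v + w = 97/1301*e1 - 1940/1301*e2 + 2910/1301*e3 is a versor taking v to w, provided it is invertible.
Answer: 97/1301*e1 - 1940/1301*e2 + 2910/1301*e3


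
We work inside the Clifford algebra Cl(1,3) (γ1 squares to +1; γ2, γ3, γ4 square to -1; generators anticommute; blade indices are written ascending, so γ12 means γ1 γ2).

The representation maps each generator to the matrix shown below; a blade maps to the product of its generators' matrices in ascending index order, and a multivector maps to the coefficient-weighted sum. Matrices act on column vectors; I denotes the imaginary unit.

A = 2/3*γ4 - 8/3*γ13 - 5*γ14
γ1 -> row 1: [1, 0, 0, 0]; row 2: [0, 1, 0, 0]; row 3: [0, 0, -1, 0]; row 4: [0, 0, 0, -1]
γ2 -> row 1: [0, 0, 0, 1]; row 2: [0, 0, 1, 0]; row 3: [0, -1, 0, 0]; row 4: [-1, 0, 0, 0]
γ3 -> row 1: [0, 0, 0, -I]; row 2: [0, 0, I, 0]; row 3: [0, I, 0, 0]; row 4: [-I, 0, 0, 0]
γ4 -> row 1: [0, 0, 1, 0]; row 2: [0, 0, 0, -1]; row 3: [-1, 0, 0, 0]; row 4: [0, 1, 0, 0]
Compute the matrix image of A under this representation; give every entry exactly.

Bivector images (products of the table entries): rho(γ13) = rho(γ1)rho(γ3) = row 1: [0, 0, 0, -I]; row 2: [0, 0, I, 0]; row 3: [0, -I, 0, 0]; row 4: [I, 0, 0, 0]; rho(γ14) = rho(γ1)rho(γ4) = row 1: [0, 0, 1, 0]; row 2: [0, 0, 0, -1]; row 3: [1, 0, 0, 0]; row 4: [0, -1, 0, 0].
M = (2/3)*rho(γ4) + (-8/3)*rho(γ13) + (-5)*rho(γ14), summed entrywise:
Answer: row 1: [0, 0, -13/3, 8*I/3]; row 2: [0, 0, -8*I/3, 13/3]; row 3: [-17/3, 8*I/3, 0, 0]; row 4: [-8*I/3, 17/3, 0, 0]


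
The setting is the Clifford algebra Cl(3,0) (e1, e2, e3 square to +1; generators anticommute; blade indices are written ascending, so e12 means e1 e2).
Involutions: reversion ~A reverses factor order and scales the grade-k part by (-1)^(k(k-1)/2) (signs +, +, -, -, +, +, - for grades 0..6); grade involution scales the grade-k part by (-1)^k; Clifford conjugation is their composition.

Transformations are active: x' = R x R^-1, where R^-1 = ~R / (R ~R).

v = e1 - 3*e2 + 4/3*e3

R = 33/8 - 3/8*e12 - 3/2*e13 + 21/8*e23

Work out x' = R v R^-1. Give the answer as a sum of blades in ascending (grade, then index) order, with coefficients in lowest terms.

~R = 33/8 + 3/8*e12 + 3/2*e13 - 21/8*e23, and R ~R = 1683/64, so R^-1 = ~R / (1683/64).
R v = 13/4*e1 - 17/2*e2 + 119/8*e3 - 19/8*e123
Answer: -5/11*e1 + 35/561*e2 + 636/187*e3


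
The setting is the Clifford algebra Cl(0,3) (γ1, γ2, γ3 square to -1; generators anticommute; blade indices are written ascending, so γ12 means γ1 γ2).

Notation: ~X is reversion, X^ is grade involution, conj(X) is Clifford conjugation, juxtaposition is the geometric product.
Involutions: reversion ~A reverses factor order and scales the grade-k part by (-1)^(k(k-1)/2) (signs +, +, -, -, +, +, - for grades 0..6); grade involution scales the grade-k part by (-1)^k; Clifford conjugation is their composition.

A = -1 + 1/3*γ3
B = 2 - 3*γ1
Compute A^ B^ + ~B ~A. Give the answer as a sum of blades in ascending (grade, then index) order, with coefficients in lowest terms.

first term: -2 - 3*γ1 - 2/3*γ3 + γ13
second term: -2 + 3*γ1 + 2/3*γ3 - γ13
Answer: -4


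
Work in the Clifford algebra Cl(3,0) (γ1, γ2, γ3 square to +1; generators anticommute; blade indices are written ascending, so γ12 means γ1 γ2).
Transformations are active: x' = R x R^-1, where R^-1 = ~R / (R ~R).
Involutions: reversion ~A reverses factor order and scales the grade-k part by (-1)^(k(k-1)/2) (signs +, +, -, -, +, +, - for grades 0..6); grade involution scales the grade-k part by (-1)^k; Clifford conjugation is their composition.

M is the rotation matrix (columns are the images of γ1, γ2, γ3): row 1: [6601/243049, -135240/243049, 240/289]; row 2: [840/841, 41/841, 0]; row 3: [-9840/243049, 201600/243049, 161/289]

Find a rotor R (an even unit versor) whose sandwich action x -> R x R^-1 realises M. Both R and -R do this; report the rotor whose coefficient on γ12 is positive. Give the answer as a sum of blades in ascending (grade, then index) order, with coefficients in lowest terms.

Method: write R = a + b12*γ12 + b13*γ13 + b23*γ23 with a^2 + b12^2 + b13^2 + b23^2 = 1 (so R^-1 = ~R). Expanding the columns R e_j ~R gives tr M = 4a^2 - 1 and, from the antisymmetric part, M21 - M12 = -4a*b12, M13 - M31 = 4a*b13, M32 - M23 = -4a*b23.
Here tr M = 153851/243049, so a^2 = (1 + tr M)/4 = 99225/243049 and a = ±315/493. Taking a = 315/493: M21 - M12 = 378000/243049, M13 - M31 = 211680/243049, M32 - M23 = 201600/243049, giving b12 = -300/493, b13 = 168/493, b23 = -160/493, i.e. R = 315/493 - 300/493*γ12 + 168/493*γ13 - 160/493*γ23.
Its γ12 coefficient is negative, so report the other preimage -R.
Answer: -315/493 + 300/493*γ12 - 168/493*γ13 + 160/493*γ23. Key observation: the double cover Spin(3) -> SO(3) sends R and -R to the same matrix (trace 153851/243049 here), so the stated sign of the γ12 coefficient is what selects one sheet.


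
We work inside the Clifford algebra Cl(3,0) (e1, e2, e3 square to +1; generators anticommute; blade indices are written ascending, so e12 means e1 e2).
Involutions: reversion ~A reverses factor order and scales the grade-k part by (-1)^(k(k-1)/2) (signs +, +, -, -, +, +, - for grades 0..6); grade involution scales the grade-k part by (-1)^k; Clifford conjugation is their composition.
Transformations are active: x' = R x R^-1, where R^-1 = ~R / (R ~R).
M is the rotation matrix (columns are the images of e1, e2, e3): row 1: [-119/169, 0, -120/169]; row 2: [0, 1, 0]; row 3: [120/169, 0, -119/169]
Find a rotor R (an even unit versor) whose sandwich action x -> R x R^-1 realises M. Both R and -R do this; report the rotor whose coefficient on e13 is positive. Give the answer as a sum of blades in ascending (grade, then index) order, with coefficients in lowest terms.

Method: write R = a + b12*e12 + b13*e13 + b23*e23 with a^2 + b12^2 + b13^2 + b23^2 = 1 (so R^-1 = ~R). Expanding the columns R e_j ~R gives tr M = 4a^2 - 1 and, from the antisymmetric part, M21 - M12 = -4a*b12, M13 - M31 = 4a*b13, M32 - M23 = -4a*b23.
Here tr M = -69/169, so a^2 = (1 + tr M)/4 = 25/169 and a = ±5/13. Taking a = 5/13: M21 - M12 = 0, M13 - M31 = -240/169, M32 - M23 = 0, giving b12 = 0, b13 = -12/13, b23 = 0, i.e. R = 5/13 - 12/13*e13.
Its e13 coefficient is negative, so report the other preimage -R.
Answer: -5/13 + 12/13*e13. Uniqueness: Spin(3) -> SO(3) maps R and -R to the same rotation of trace -69/169; fixing the sign of the e13 coefficient removes the ambiguity.


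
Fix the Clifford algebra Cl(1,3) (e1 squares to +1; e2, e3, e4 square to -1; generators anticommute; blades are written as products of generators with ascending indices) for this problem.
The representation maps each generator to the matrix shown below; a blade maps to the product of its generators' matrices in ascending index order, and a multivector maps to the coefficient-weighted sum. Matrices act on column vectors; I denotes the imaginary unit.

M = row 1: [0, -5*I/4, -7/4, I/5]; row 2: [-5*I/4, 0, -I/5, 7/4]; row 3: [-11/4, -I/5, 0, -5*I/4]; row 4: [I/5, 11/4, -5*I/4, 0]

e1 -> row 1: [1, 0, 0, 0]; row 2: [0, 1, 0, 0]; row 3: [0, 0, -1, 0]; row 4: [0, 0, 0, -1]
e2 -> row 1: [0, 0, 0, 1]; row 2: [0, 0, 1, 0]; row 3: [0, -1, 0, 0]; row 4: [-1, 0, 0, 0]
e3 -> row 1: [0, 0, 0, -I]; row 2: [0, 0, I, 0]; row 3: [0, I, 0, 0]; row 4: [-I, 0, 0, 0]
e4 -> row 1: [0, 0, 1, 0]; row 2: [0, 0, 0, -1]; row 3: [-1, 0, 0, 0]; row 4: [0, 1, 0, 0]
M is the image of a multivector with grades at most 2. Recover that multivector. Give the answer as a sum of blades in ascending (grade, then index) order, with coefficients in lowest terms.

Method: the blade images are trace-orthogonal — tr(rho(e_A) rho(e_B)^-1) = 4 if A = B and 0 otherwise — and rho(e_A)^-1 = (e_A)^2 * rho(e_A) with (e_A)^2 = +1 or -1, so the coefficient of e_A in the preimage is (e_A)^2 * tr(M rho(e_A))/4.
Nonzero projections over blades of grade <= 2: e3: (e3)^2 = -1, tr(M rho(e3)) = 4/5, coefficient -1/5; e4: (e4)^2 = -1, tr(M rho(e4)) = -2, coefficient 1/2; e1 e4: (e1 e4)^2 = +1, tr(M rho(e1 e4)) = -9, coefficient -9/4; e3 e4: (e3 e4)^2 = -1, tr(M rho(e3 e4)) = -5, coefficient 5/4. Every other blade of grade <= 2 projects to 0.
Answer: -1/5*e3 + 1/2*e4 - 9/4*e1 e4 + 5/4*e3 e4


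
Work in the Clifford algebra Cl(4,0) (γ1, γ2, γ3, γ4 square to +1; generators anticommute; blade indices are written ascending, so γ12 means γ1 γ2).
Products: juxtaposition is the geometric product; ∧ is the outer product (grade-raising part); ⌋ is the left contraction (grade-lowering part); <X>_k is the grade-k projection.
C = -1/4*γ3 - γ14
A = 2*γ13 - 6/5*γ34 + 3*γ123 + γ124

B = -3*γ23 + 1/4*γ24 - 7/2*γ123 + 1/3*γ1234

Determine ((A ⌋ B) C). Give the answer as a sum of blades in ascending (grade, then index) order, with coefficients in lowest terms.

step 1: 21/2 - 7*γ2 + 1/3*γ3 - γ4 + 2/5*γ12 + 2/3*γ24
step 2: -1/12 - γ1 - 21/8*γ3 - 2/3*γ12 - 21/2*γ14 + 7/4*γ23 + 2/5*γ24 - 1/4*γ34 - 1/10*γ123 - 7*γ124 + 1/3*γ134 + 1/6*γ234
Answer: -1/12 - γ1 - 21/8*γ3 - 2/3*γ12 - 21/2*γ14 + 7/4*γ23 + 2/5*γ24 - 1/4*γ34 - 1/10*γ123 - 7*γ124 + 1/3*γ134 + 1/6*γ234


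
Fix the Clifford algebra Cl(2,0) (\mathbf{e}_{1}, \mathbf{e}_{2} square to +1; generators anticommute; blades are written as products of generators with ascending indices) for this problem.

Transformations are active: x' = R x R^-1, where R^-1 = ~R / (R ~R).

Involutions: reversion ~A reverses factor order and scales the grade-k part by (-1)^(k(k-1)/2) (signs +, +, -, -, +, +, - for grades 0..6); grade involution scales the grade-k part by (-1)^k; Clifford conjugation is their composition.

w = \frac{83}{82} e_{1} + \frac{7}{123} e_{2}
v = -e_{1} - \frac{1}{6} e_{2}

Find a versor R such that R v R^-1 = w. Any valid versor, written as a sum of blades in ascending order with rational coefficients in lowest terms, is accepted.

Take R = v + w = \frac{1}{82} e_{1} - \frac{9}{82} e_{2}. Because q(v) = q(w) = \frac{37}{36}, conjugation by R sends v exactly to w.
Answer: \frac{1}{82} e_{1} - \frac{9}{82} e_{2}


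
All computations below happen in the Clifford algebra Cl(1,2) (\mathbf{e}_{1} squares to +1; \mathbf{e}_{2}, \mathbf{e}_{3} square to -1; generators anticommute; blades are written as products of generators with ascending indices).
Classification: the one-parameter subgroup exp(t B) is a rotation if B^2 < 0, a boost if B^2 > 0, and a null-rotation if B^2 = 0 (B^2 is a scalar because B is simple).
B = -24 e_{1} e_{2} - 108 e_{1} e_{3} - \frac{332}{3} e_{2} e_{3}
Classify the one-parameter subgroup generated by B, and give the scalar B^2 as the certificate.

B^2 term by term: the squares give (-24)^2*(e_{1} e_{2})^2 + (-108)^2*(e_{1} e_{3})^2 + (-\frac{332}{3})^2*(e_{2} e_{3})^2 = 576*(+1) + 11664*(+1) + \frac{110224}{9}*(-1) = -\frac{64}{9} (each basis 2-blade squares to minus the product of its generators' squares); cross terms between blades sharing an index anticommute and cancel. So B^2 = -\frac{64}{9}.
Answer: rotation, certificate B^2 = -\frac{64}{9}. The invariant at work: B^2 = -\frac{64}{9} is unchanged by conjugation, hence its sign classifies the subgroup whatever basis B is written in.


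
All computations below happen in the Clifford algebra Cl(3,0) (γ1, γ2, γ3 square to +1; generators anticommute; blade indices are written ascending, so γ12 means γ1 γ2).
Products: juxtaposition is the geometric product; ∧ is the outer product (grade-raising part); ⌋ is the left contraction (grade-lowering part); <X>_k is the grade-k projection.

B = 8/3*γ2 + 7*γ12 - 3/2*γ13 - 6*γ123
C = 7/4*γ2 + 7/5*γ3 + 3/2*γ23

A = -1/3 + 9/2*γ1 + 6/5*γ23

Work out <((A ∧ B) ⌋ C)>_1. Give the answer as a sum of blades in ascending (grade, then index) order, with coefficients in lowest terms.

step 1: -8/9*γ2 + 29/3*γ12 + 1/2*γ13 + 2*γ123
step 2: -14/9 - 4/3*γ3
step 3: -4/3*γ3
Answer: -4/3*γ3


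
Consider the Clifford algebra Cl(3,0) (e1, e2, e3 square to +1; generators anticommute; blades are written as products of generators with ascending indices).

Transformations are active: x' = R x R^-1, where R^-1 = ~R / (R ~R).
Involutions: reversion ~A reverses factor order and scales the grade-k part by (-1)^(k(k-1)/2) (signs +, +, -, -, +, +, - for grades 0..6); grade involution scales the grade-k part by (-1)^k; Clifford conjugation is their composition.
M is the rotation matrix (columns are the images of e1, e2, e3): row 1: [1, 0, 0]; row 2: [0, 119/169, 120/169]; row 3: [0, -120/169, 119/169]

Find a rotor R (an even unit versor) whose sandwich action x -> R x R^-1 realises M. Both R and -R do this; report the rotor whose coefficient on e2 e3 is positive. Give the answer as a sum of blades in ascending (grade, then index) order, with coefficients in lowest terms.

Method: write R = a + b12*e1 e2 + b13*e1 e3 + b23*e2 e3 with a^2 + b12^2 + b13^2 + b23^2 = 1 (so R^-1 = ~R). Expanding the columns R e_j ~R gives tr M = 4a^2 - 1 and, from the antisymmetric part, M21 - M12 = -4a*b12, M13 - M31 = 4a*b13, M32 - M23 = -4a*b23.
Here tr M = 407/169, so a^2 = (1 + tr M)/4 = 144/169 and a = ±12/13. Taking a = 12/13: M21 - M12 = 0, M13 - M31 = 0, M32 - M23 = -240/169, giving b12 = 0, b13 = 0, b23 = 5/13, i.e. R = 12/13 + 5/13*e2 e3.
Its e2 e3 coefficient is already positive.
Answer: 12/13 + 5/13*e2 e3. Why the constraint matters: R and -R act identically through the sandwich — M has trace 407/169 either way — so only the sign condition on e2 e3 picks one of the two preimages.


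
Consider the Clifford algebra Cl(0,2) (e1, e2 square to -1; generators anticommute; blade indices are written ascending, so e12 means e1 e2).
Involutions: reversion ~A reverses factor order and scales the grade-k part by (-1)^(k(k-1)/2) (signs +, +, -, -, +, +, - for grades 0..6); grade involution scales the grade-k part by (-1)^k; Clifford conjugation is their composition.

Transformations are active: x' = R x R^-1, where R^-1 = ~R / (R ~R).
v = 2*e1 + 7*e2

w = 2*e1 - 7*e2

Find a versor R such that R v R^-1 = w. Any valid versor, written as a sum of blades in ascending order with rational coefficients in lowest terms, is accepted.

Reasoning: v^2 = w^2 = -53 since conjugation preserves the quadratic form; R = v + w = 4*e1 is then valid when invertible, keeping its own part and reversing (v - w)/2.
Answer: 4*e1


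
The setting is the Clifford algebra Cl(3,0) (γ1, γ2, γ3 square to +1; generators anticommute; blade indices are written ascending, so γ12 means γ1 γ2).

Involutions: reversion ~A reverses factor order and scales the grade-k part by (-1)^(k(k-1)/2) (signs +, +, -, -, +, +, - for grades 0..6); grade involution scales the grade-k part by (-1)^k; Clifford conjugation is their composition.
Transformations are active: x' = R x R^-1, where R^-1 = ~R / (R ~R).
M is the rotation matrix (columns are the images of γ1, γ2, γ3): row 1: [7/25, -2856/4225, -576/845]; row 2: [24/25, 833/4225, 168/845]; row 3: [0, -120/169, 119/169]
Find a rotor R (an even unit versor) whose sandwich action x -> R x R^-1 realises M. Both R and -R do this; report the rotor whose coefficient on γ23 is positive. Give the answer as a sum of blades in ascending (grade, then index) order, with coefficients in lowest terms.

Method: write R = a + b12*γ12 + b13*γ13 + b23*γ23 with a^2 + b12^2 + b13^2 + b23^2 = 1 (so R^-1 = ~R). Expanding the columns R e_j ~R gives tr M = 4a^2 - 1 and, from the antisymmetric part, M21 - M12 = -4a*b12, M13 - M31 = 4a*b13, M32 - M23 = -4a*b23.
Here tr M = 4991/4225, so a^2 = (1 + tr M)/4 = 2304/4225 and a = ±48/65. Taking a = 48/65: M21 - M12 = 6912/4225, M13 - M31 = -576/845, M32 - M23 = -768/845, giving b12 = -36/65, b13 = -3/13, b23 = 4/13, i.e. R = 48/65 - 36/65*γ12 - 3/13*γ13 + 4/13*γ23.
Its γ23 coefficient is already positive.
Answer: 48/65 - 36/65*γ12 - 3/13*γ13 + 4/13*γ23. Recall the cover is two-to-one: with M of trace 4991/4225, both preimages act alike, and the stated γ23 sign chooses the sheet.


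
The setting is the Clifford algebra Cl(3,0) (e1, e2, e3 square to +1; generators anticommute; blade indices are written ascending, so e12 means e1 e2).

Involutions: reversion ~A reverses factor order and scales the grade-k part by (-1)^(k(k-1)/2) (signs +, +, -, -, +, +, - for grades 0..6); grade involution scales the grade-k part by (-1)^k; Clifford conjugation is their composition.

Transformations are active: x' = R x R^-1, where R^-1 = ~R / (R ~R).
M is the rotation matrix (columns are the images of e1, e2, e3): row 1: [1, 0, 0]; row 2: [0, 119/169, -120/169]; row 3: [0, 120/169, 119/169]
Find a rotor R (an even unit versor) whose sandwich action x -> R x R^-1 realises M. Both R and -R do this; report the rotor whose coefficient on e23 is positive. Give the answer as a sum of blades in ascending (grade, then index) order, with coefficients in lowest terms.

Method: write R = a + b12*e12 + b13*e13 + b23*e23 with a^2 + b12^2 + b13^2 + b23^2 = 1 (so R^-1 = ~R). Expanding the columns R e_j ~R gives tr M = 4a^2 - 1 and, from the antisymmetric part, M21 - M12 = -4a*b12, M13 - M31 = 4a*b13, M32 - M23 = -4a*b23.
Here tr M = 407/169, so a^2 = (1 + tr M)/4 = 144/169 and a = ±12/13. Taking a = 12/13: M21 - M12 = 0, M13 - M31 = 0, M32 - M23 = 240/169, giving b12 = 0, b13 = 0, b23 = -5/13, i.e. R = 12/13 - 5/13*e23.
Its e23 coefficient is negative, so report the other preimage -R.
Answer: -12/13 + 5/13*e23. Key observation: the double cover Spin(3) -> SO(3) sends R and -R to the same matrix (trace 407/169 here), so the stated sign of the e23 coefficient is what selects one sheet.


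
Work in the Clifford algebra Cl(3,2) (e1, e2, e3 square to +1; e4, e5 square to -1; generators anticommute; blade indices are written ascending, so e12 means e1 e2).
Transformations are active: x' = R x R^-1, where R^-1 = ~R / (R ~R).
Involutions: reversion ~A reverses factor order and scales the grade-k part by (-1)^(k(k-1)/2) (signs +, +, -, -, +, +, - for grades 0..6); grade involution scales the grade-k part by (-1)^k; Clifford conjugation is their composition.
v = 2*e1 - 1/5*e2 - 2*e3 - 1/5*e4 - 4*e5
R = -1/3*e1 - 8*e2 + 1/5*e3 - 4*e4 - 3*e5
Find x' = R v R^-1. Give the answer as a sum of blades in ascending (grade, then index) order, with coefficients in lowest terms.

~R = -1/3*e1 - 8*e2 + 1/5*e3 - 4*e4 - 3*e5, and R ~R = 8809/225, so R^-1 = ~R / (8809/225).
R v = -184/15 + 241/15*e12 + 4/15*e13 + 121/15*e14 + 22/3*e15 + 401/25*e23 + 4/5*e24 + 157/5*e25 - 201/25*e34 - 34/5*e35 + 77/5*e45
Answer: -686/383*e1 + 9983/1915*e2 + 718/383*e3 + 5183/1915*e4 + 2252/383*e5


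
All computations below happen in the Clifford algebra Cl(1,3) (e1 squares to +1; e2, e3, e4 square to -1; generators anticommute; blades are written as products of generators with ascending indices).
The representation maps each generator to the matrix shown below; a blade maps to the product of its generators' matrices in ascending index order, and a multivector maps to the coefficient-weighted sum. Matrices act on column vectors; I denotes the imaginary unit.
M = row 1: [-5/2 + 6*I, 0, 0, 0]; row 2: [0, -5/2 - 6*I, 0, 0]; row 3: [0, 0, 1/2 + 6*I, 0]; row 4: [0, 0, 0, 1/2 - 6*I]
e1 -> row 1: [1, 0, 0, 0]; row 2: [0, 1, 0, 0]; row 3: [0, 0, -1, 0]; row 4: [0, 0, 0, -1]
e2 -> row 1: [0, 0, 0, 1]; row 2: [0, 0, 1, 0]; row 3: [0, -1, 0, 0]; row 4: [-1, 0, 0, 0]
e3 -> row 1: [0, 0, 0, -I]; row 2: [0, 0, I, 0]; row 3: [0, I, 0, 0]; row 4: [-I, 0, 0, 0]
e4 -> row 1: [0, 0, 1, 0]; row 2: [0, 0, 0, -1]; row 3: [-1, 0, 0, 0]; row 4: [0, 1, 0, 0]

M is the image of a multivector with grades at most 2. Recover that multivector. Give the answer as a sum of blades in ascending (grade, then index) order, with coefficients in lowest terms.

Method: the blade images are trace-orthogonal — tr(rho(e_A) rho(e_B)^-1) = 4 if A = B and 0 otherwise — and rho(e_A)^-1 = (e_A)^2 * rho(e_A) with (e_A)^2 = +1 or -1, so the coefficient of e_A in the preimage is (e_A)^2 * tr(M rho(e_A))/4.
Nonzero projections over blades of grade <= 2: 1: (1)^2 = +1, tr(M 1) = -4, coefficient -1; e1: (e1)^2 = +1, tr(M rho(e1)) = -6, coefficient -3/2; e2 e3: (e2 e3)^2 = -1, tr(M rho(e2 e3)) = 24, coefficient -6. Every other blade of grade <= 2 projects to 0.
Answer: -1 - 3/2*e1 - 6*e2 e3


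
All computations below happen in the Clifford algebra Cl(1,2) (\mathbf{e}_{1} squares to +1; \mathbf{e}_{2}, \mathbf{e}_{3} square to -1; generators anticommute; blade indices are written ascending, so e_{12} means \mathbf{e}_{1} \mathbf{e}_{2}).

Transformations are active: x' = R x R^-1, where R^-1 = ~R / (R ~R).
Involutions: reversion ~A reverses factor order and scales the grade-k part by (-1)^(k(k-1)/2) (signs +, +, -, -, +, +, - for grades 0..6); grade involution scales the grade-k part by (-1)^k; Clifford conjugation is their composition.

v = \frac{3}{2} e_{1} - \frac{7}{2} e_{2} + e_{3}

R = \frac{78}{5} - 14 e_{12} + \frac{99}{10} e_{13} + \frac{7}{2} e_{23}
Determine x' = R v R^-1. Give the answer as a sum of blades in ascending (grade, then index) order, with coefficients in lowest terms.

~R = \frac{78}{5} + 14 e_{12} - \frac{99}{10} e_{13} - \frac{7}{2} e_{23}, and R ~R = -\frac{192}{5}, so R^-1 = ~R / (-\frac{192}{5}).
R v = -\frac{71}{2} e_{1} - \frac{371}{10} e_{2} - \frac{23}{2} e_{3} + \frac{259}{10} e_{123}
Answer: \frac{8687}{384} e_{1} + \frac{2597}{128} e_{2} - \frac{253}{24} e_{3}


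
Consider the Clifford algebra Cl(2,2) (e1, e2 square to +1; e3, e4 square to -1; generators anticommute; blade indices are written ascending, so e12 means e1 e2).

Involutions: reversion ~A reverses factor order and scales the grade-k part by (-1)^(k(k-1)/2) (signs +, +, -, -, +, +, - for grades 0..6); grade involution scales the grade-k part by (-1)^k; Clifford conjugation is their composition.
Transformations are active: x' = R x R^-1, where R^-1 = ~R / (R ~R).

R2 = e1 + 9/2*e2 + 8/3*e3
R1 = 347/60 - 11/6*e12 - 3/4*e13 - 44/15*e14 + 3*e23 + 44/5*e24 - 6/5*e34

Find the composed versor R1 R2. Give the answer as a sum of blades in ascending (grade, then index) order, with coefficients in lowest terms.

Distribute over the terms of R2 (each basis-blade product reordered to ascending indices, repeated generators contracted through their squares):
R1 (e1) = 347/60*e1 + 11/6*e2 + 3/4*e3 + 44/15*e4 + 3*e123 + 44/5*e124 - 6/5*e134
R1 (9/2*e2) = -33/4*e1 + 1041/40*e2 - 27/2*e3 - 198/5*e4 + 27/8*e123 + 66/5*e124 - 27/5*e234
R1 (8/3*e3) = 2*e1 - 8*e2 + 694/45*e3 - 16/5*e4 - 44/9*e123 + 352/45*e134 - 352/15*e234
Summing the partial products and collecting blades:
Answer: -7/15*e1 + 2383/120*e2 + 481/180*e3 - 598/15*e4 + 107/72*e123 + 22*e124 + 298/45*e134 - 433/15*e234


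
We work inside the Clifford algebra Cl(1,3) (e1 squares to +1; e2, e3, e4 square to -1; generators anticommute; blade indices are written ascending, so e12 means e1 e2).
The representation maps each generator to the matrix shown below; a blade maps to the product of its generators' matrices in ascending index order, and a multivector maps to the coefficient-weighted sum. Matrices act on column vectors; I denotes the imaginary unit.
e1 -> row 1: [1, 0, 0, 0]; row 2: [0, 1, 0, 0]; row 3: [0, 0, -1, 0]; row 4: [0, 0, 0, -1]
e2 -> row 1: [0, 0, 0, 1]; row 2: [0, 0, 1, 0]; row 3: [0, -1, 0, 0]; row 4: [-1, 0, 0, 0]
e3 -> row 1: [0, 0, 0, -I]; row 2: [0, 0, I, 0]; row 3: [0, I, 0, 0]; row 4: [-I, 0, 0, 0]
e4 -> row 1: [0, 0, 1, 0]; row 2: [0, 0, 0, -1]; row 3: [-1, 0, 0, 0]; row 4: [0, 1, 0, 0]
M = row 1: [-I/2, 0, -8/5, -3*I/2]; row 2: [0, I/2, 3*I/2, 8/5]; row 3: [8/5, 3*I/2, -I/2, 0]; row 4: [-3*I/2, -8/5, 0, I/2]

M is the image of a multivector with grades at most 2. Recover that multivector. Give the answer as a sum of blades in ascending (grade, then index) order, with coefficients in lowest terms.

Method: the blade images are trace-orthogonal — tr(rho(e_A) rho(e_B)^-1) = 4 if A = B and 0 otherwise — and rho(e_A)^-1 = (e_A)^2 * rho(e_A) with (e_A)^2 = +1 or -1, so the coefficient of e_A in the preimage is (e_A)^2 * tr(M rho(e_A))/4.
Nonzero projections over blades of grade <= 2: e3: (e3)^2 = -1, tr(M rho(e3)) = -6, coefficient 3/2; e4: (e4)^2 = -1, tr(M rho(e4)) = 32/5, coefficient -8/5; e23: (e23)^2 = -1, tr(M rho(e23)) = -2, coefficient 1/2. Every other blade of grade <= 2 projects to 0.
Answer: 3/2*e3 - 8/5*e4 + 1/2*e23


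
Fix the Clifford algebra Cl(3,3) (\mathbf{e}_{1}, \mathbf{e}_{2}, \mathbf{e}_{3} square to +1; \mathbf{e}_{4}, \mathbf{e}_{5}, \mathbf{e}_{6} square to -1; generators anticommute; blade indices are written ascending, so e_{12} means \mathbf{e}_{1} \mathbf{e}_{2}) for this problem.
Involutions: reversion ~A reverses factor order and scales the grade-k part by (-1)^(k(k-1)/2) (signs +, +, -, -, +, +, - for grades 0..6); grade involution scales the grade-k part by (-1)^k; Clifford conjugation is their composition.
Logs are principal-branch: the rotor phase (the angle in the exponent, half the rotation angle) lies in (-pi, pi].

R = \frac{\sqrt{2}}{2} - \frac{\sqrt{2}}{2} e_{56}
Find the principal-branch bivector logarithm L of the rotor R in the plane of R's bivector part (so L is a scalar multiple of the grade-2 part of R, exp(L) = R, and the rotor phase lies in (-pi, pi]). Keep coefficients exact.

The scalar part of R is \frac{\sqrt{2}}{2}, which pins the rotor phase on the principal branch; dividing the bivector part by the sine of that phase recovers the unit plane, and L is the phase times that plane.
Concretely: cos(phase) = \frac{\sqrt{2}}{2} gives phase = ±\frac{\pi}{4}, and since phase/sin(phase) is even the sign is immaterial: L = (phase/sin(phase)) * <R>_2 = (\frac{\sqrt{2} \pi}{4}) * <R>_2.
Answer: - \frac{\pi}{4} e_{56}


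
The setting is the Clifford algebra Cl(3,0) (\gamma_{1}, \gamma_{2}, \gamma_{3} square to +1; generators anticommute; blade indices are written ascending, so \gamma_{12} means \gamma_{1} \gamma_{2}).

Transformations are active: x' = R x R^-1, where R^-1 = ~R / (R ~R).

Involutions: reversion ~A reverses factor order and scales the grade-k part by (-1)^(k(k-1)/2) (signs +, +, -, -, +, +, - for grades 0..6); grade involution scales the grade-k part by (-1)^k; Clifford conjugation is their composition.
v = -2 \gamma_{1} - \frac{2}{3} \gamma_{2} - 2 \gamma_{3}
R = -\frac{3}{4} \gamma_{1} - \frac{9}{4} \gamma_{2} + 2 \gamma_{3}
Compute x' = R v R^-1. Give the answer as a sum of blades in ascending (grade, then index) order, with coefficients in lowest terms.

~R = -\frac{3}{4} \gamma_{1} - \frac{9}{4} \gamma_{2} + 2 \gamma_{3}, and R ~R = \frac{77}{8}, so R^-1 = ~R / (\frac{77}{8}).
R v = -1 - 4 \gamma_{12} + \frac{11}{2} \gamma_{13} + \frac{35}{6} \gamma_{23}
Answer: \frac{166}{77} \gamma_{1} + \frac{262}{231} \gamma_{2} + \frac{122}{77} \gamma_{3}


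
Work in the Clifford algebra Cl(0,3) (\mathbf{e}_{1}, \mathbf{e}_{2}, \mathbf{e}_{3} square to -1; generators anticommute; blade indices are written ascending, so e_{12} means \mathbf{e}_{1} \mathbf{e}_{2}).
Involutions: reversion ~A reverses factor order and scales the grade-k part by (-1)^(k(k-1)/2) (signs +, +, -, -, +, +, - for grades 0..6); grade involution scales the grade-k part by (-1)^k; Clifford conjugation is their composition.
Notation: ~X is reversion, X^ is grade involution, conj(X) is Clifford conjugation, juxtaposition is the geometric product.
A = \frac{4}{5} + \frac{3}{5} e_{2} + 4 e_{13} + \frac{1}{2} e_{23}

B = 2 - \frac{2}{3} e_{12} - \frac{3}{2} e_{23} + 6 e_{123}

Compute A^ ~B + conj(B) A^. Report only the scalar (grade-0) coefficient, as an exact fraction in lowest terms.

first term: \frac{17}{20} + \frac{13}{5} e_{1} - \frac{126}{5} e_{2} + \frac{9}{10} e_{3} + \frac{98}{15} e_{12} + \frac{179}{15} e_{13} - \frac{7}{15} e_{23} - \frac{24}{5} e_{123}
second term: \frac{17}{20} - \frac{13}{5} e_{1} + \frac{114}{5} e_{2} - \frac{9}{10} e_{3} - \frac{82}{15} e_{12} + \frac{61}{15} e_{13} + \frac{73}{15} e_{23} + \frac{24}{5} e_{123}
Answer: \frac{17}{10}


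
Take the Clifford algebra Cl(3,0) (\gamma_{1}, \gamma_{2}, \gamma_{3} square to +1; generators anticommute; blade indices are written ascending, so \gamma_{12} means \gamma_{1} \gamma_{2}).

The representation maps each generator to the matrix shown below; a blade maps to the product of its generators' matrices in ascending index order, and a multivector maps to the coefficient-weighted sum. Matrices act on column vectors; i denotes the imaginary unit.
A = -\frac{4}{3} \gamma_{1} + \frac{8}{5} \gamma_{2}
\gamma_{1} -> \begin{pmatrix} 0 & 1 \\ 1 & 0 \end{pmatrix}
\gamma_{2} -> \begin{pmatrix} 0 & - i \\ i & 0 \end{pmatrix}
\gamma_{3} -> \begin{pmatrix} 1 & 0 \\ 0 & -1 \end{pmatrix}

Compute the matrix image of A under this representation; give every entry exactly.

M = (-\frac{4}{3})*rho(\gamma_{1}) + (\frac{8}{5})*rho(\gamma_{2}), summed entrywise:
Answer: \begin{pmatrix} 0 & - \frac{4}{3} - \frac{8 i}{5} \\ - \frac{4}{3} + \frac{8 i}{5} & 0 \end{pmatrix}


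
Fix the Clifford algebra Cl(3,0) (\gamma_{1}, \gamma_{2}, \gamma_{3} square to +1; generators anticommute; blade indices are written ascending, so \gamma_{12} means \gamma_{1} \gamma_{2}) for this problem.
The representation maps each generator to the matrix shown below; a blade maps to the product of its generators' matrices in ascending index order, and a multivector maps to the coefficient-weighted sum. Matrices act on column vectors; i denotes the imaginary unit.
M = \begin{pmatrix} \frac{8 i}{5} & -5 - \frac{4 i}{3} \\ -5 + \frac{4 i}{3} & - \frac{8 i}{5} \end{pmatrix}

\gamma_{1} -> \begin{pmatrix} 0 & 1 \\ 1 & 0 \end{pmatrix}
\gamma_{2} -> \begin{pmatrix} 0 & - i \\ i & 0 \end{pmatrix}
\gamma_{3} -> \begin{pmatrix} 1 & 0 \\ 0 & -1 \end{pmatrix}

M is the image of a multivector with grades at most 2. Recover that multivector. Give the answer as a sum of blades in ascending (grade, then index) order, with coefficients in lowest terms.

Method: 1, rho(\gamma_{1}), rho(\gamma_{2}), rho(\gamma_{3}) form a trace-orthogonal basis of the 2x2 complex matrices (tr(X Y) = 2 if X = Y, else 0), so M = m0*1 + m1*rho(\gamma_{1}) + m2*rho(\gamma_{2}) + m3*rho(\gamma_{3}) with m0 = tr(M)/2 = 0, m1 = tr(M rho(\gamma_{1}))/2 = -5, m2 = tr(M rho(\gamma_{2}))/2 = \frac{4}{3}, m3 = tr(M rho(\gamma_{3}))/2 = \frac{8 i}{5}.
Multiplying table entries, the bivector images are rho(\gamma_{12}) = i*rho(\gamma_{3}), rho(\gamma_{13}) = -i*rho(\gamma_{2}), rho(\gamma_{23}) = i*rho(\gamma_{1}); with real blade coefficients the real parts of m0..m3 are the coefficients of 1, \gamma_{1}, \gamma_{2}, \gamma_{3} and the imaginary parts give the bivectors (\gamma_{23}: Im m1, \gamma_{13}: -Im m2, \gamma_{12}: Im m3).
Answer: -5 \gamma_{1} + \frac{4}{3} \gamma_{2} + \frac{8}{5} \gamma_{12}


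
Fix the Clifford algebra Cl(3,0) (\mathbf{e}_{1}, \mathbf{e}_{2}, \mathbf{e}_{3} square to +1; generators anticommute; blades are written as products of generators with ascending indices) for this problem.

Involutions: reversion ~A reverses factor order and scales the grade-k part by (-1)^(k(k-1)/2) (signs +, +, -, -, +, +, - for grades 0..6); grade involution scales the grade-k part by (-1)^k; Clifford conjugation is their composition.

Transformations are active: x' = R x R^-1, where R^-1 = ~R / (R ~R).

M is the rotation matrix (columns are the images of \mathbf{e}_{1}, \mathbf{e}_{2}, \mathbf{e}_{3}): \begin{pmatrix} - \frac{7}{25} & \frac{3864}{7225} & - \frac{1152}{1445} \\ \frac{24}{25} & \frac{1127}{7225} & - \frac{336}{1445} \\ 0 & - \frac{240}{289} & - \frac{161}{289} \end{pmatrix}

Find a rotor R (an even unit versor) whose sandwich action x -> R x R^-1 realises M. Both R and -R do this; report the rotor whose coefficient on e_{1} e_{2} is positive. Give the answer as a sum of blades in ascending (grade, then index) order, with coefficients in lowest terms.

Method: write R = a + b12*e_{1} e_{2} + b13*e_{1} e_{3} + b23*e_{2} e_{3} with a^2 + b12^2 + b13^2 + b23^2 = 1 (so R^-1 = ~R). Expanding the columns R e_j ~R gives tr M = 4a^2 - 1 and, from the antisymmetric part, M21 - M12 = -4a*b12, M13 - M31 = 4a*b13, M32 - M23 = -4a*b23.
Here tr M = -\frac{4921}{7225}, so a^2 = (1 + tr M)/4 = \frac{576}{7225} and a = ±\frac{24}{85}. Taking a = \frac{24}{85}: M21 - M12 = \frac{3072}{7225}, M13 - M31 = -\frac{1152}{1445}, M32 - M23 = -\frac{864}{1445}, giving b12 = -\frac{32}{85}, b13 = -\frac{12}{17}, b23 = \frac{9}{17}, i.e. R = \frac{24}{85} - \frac{32}{85} e_{1} e_{2} - \frac{12}{17} e_{1} e_{3} + \frac{9}{17} e_{2} e_{3}.
Its e_{1} e_{2} coefficient is negative, so report the other preimage -R.
Answer: -\frac{24}{85} + \frac{32}{85} e_{1} e_{2} + \frac{12}{17} e_{1} e_{3} - \frac{9}{17} e_{2} e_{3}. Recall the cover is two-to-one: with M of trace -\frac{4921}{7225}, both preimages act alike, and the stated e_{1} e_{2} sign chooses the sheet.


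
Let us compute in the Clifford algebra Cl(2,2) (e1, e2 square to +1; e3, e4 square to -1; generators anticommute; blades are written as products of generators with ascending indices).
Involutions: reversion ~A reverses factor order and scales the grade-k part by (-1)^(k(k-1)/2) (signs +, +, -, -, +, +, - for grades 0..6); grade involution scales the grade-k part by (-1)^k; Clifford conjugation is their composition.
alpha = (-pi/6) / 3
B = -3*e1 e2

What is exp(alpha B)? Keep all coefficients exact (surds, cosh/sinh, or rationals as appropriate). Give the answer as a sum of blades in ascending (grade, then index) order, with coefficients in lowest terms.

B^2 = (-3)^2*(e1 e2)^2 = 9*(-1) = -9 (a basis 2-blade squares to minus the product of its generators' squares).
B^2 = -9 — a negative square means the series sums to a rotation: l = 3, alpha*l = -pi/6, so exp(alpha B) = cos(-pi/6) + (sin(-pi/6)/3)*B = sqrt(3)/2 + (-1/6)*B.
Answer: sqrt(3)/2 + 1/2*e1 e2


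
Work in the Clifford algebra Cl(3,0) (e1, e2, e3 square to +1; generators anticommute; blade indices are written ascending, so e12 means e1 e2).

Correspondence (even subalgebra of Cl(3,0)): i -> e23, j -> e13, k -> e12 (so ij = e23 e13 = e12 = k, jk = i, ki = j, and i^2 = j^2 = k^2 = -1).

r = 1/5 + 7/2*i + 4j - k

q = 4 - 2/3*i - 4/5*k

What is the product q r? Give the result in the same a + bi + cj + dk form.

In blades: q = 4 - 4/5*e12 - 2/3*e23, r = 1/5 - e12 + 4*e13 + 7/2*e23.
Distribute q over r term by term (generator squares from the signature, products reordered to ascending indices): (4)*r = 4/5 - 4*e12 + 16*e13 + 14*e23; (-4/5*e12)*r = -4/5 - 4/25*e12 - 14/5*e13 + 16/5*e23; (-2/3*e23)*r = 7/3 - 8/3*e12 - 2/3*e13 - 2/15*e23.
Sum: 7/3 - 512/75*e12 + 188/15*e13 + 256/15*e23; translating back through the correspondence:
Answer: 7/3 + 256/15*i + 188/15*j - 512/75*k


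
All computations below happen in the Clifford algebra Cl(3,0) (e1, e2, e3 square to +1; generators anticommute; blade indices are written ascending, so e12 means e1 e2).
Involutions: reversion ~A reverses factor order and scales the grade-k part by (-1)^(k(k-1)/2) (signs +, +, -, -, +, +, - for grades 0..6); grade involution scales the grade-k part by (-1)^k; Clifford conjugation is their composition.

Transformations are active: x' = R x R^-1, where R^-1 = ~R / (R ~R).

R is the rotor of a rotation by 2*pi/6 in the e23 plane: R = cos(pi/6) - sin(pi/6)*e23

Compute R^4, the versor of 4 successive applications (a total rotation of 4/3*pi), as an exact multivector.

Because a rotor carries half the rotation angle, composing 4 copies of this e23-plane rotor multiplies the phase: 4*(pi/6) = 2*pi/3, hence R^4 = cos(2*pi/3) - sin(2*pi/3)*e23.
cos(2*pi/3) = -1/2 and sin(2*pi/3) = sqrt(3)/2, so R^4 = -1/2 - sqrt(3)/2*e23. The net rotation is 4/3*pi; the rotor keeps the half-angle phase exactly.
Answer: -1/2 - sqrt(3)/2*e23


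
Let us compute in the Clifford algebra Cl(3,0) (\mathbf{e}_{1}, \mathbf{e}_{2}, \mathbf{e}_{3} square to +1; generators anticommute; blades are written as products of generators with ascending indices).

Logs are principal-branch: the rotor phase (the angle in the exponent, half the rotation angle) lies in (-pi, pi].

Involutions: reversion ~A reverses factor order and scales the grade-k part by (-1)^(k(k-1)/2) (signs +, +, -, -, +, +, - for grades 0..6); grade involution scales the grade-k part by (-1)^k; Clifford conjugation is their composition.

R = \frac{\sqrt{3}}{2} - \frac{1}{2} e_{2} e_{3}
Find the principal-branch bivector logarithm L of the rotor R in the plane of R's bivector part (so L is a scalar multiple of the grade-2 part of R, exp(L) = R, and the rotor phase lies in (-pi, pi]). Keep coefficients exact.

The scalar part of R is \frac{\sqrt{3}}{2}, so the principal-branch rotor phase is pinned; divide the bivector part by its sine to get the unit plane — L is the phase times that plane.
Concretely: cos(phase) = \frac{\sqrt{3}}{2} gives phase = ±\frac{\pi}{6}, and since phase/sin(phase) is even the sign is immaterial: L = (phase/sin(phase)) * <R>_2 = (\frac{\pi}{3}) * <R>_2.
Answer: - \frac{\pi}{6} e_{2} e_{3}


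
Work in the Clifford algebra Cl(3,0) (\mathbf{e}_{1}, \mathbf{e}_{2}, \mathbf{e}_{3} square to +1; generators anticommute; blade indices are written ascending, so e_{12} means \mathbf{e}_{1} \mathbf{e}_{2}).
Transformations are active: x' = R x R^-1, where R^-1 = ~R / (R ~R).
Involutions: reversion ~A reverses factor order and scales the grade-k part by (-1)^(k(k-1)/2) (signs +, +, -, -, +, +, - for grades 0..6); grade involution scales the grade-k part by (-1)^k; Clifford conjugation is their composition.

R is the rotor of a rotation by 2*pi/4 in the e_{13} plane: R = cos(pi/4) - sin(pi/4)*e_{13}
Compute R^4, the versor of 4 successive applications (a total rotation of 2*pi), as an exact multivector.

The rotor phase is half the rotation angle and phases add under composition, so 4 steps in the e_{13} plane accumulate phase 4*(pi/4) = \pi: R^4 = cos(\pi) - sin(\pi)*e_{13}.
cos(\pi) = -1 and sin(\pi) = 0, so R^4 = -1. The total rotation 2*pi is 1 full turn, so every vector returns to itself, yet the rotor is -1, on the OTHER sheet of the double cover (an odd number of 2*pi turns).
Answer: -1


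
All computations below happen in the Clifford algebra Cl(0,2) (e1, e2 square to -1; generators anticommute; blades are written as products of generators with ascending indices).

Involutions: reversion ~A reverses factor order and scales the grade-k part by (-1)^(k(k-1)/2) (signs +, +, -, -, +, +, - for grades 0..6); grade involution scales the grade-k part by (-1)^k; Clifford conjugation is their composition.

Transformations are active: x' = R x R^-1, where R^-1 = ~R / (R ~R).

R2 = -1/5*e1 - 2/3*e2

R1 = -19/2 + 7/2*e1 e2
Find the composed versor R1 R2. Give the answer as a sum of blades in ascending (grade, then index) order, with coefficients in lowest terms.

Distribute over the terms of R1 (each basis-blade product reordered to ascending indices, repeated generators contracted through their squares):
(-19/2) R2 = 19/10*e1 + 19/3*e2
(7/2*e1 e2) R2 = 7/3*e1 - 7/10*e2
Summing the partial products and collecting blades:
Answer: 127/30*e1 + 169/30*e2


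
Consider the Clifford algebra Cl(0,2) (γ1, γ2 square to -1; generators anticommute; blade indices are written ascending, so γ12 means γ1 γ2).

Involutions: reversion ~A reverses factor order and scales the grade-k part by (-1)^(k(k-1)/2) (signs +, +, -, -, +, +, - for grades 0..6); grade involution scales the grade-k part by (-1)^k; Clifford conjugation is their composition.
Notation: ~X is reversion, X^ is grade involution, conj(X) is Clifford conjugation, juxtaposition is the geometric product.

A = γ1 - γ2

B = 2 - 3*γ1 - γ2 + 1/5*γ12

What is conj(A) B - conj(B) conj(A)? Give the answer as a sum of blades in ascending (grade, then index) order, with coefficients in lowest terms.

first term: -2 - 9/5*γ1 + 11/5*γ2 + 4*γ12
second term: 2 - 9/5*γ1 + 11/5*γ2 + 4*γ12
Answer: -4
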